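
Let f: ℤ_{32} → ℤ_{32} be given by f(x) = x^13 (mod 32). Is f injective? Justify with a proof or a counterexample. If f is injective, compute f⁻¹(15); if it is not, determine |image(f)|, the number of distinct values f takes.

17

f(0) = 0^13 = 0.
f(2): Repeated squaring mod 32: 2^1 ≡ 2, 2^2 ≡ 2² = 4, 2^4 ≡ 4² = 16, 2^8 ≡ 16² = 256 ≡ 0. Since 13 = 8 + 4 + 1, 2^13 ≡ 0·16·2: 0·16 = 0, then 0·2 = 0. So 2^13 ≡ 0 (mod 32).
So f(0) = f(2) = 0 while 0 ≠ 2, so f is not injective.
Since f is not injective, we determine |image(f)|. Computing x^13 mod 32 for each x (by repeated squaring, reducing mod 32 at every step), the values f(0), f(1), …, f(31) are: 0, 1, 0, 19, 0, 21, 0, 7, 0, 9, 0, 27, 0, 29, 0, 15, 0, 17, 0, 3, 0, 5, 0, 23, 0, 25, 0, 11, 0, 13, 0, 31.
The distinct values are {0, 1, 3, 5, 7, 9, 11, 13, 15, 17, 19, 21, 23, 25, 27, 29, 31}; there are 17 of them.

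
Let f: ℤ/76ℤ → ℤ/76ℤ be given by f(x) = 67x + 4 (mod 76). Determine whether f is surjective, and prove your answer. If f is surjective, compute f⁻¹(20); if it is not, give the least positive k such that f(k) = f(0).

32

Recall: f is surjective if every y in the codomain equals f(x) for some x in the domain.
Since gcd(67, 76) = 1, 67 is invertible modulo 76. Euclid's algorithm: 76 = 1·67 + 9, 67 = 7·9 + 4, 9 = 2·4 + 1; back-substituting gives 1 = 59·67 − 52·76, so 67⁻¹ ≡ 59 (mod 76).
Then y ↦ 59(y − 4) is a two-sided inverse to f, so every y ∈ ℤ/76ℤ has a preimage.
Hence f is surjective.
Since f is surjective, we compute f⁻¹(20): solve 67x + 4 ≡ 20 (mod 76), i.e. 67x ≡ 16 (mod 76).
Multiplying by 67⁻¹ = 59 gives x ≡ 59·16 = 944 = 12·76 + 32 ≡ 32 (mod 76).
Check: f(32) = 67·32 + 4 = 2148 = 28·76 + 20 ≡ 20 (mod 76).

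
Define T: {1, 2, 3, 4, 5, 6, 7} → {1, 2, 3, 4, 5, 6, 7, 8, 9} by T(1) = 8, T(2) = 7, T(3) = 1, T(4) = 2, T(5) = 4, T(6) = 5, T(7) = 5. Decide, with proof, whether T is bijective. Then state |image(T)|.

T(6) = 5 = T(7) with 6 ≠ 7, so T is not injective, hence not bijective.
The image of T is {1, 2, 4, 5, 7, 8}, which has 6 elements.

6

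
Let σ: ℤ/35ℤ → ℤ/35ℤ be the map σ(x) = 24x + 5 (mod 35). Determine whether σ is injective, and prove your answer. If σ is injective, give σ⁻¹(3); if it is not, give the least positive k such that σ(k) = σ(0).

32

Recall that σ is injective if σ(u) = σ(v) implies u = v.
If σ(u) = σ(v), then 24u ≡ 24v (mod 35). Because gcd(24, 35) = 1, we may cancel 24 to get u ≡ v (mod 35).
Therefore σ is injective.
We now compute 24⁻¹ mod 35 explicitly. Euclid's algorithm: 35 = 1·24 + 11, 24 = 2·11 + 2, 11 = 5·2 + 1; back-substituting gives 1 = 19·24 − 13·35, so 24⁻¹ ≡ 19 (mod 35).
Since σ is injective, we compute σ⁻¹(3): solve 24x + 5 ≡ 3 (mod 35), i.e. 24x ≡ 33 (mod 35).
Multiplying by 24⁻¹ = 19 gives x ≡ 19·33 = 627 = 17·35 + 32 ≡ 32 (mod 35).
Check: σ(32) = 24·32 + 5 = 773 = 22·35 + 3 ≡ 3 (mod 35).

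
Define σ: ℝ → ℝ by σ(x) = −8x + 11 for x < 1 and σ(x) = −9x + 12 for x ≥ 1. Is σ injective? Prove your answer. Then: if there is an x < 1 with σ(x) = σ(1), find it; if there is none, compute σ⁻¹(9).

Both pieces are strictly decreasing (slopes −8 and −9), so each is injective on its own interval.
The left piece maps (−∞, 1) onto (3, ∞); the right piece maps [1, ∞) onto (−∞, 3].
These images are disjoint, so no value is attained by both pieces. So σ is injective.
Because the two images are disjoint, no x < 1 has σ(x) = σ(1), so we compute σ⁻¹(9): 9 lies in (3, ∞), so solve −8x + 11 = 9: x = (9 − 11)/(−8) = 1/4.

1/4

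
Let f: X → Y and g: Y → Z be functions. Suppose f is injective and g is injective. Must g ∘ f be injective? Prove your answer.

Suppose (g ∘ f)(x_1) = (g ∘ f)(x_2), i.e. g(f(x_1)) = g(f(x_2)).
Since g is injective, f(x_1) = f(x_2). Since f is injective, x_1 = x_2. Therefore g ∘ f is injective.

injective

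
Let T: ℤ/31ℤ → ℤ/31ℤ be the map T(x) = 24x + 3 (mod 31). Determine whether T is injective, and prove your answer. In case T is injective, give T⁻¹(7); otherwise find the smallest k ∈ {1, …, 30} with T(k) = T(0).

If T(a) = T(b), then 24a ≡ 24b (mod 31). Because gcd(24, 31) = 1, we may cancel 24 to get a ≡ b (mod 31).
So T is injective.
We now compute 24⁻¹ mod 31 explicitly. Euclid's algorithm: 31 = 1·24 + 7, 24 = 3·7 + 3, 7 = 2·3 + 1; back-substituting gives 1 = 22·24 − 17·31, so 24⁻¹ ≡ 22 (mod 31).
Since T is injective, we find T⁻¹(7): we need 24x ≡ 7 − 3 ≡ 4 (mod 31). Using 24⁻¹ = 22: x ≡ 22·4 = 88 = 2·31 + 26, so x = 26.
Check: T(26) = 24·26 + 3 = 627 = 20·31 + 7 ≡ 7 (mod 31).

26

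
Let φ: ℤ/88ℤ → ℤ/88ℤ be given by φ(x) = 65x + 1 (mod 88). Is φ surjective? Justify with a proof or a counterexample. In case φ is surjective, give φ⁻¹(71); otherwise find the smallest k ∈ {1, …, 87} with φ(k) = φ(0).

62

Since gcd(65, 88) = 1, 65 is invertible modulo 88. Euclid's algorithm: 88 = 1·65 + 23, 65 = 2·23 + 19, 23 = 1·19 + 4, 19 = 4·4 + 3, 4 = 1·3 + 1; back-substituting gives 1 = 65·65 − 48·88, so 65⁻¹ ≡ 65 (mod 88).
Then y ↦ 65(y − 1) is a two-sided inverse to φ, so every y ∈ ℤ/88ℤ has a preimage.
Thus φ is surjective.
Since φ is surjective, we compute φ⁻¹(71): solve 65x + 1 ≡ 71 (mod 88), i.e. 65x ≡ 70 (mod 88).
Multiplying by 65⁻¹ = 65 gives x ≡ 65·70 = 4550 = 51·88 + 62 ≡ 62 (mod 88).
Check: φ(62) = 65·62 + 1 = 4031 = 45·88 + 71 ≡ 71 (mod 88).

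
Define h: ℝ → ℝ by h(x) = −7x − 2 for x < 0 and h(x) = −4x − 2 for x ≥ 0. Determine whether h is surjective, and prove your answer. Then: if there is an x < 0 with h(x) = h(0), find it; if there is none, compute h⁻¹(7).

-9/7

Both pieces are strictly decreasing (slopes −7 and −4), so each is injective on its own interval.
The left piece maps (−∞, 0) onto (−2, ∞); the right piece maps [0, ∞) onto (−∞, −2].
These images together cover ℝ, so h is surjective.
Because the two images are disjoint, no x < 0 has h(x) = h(0), so we compute h⁻¹(7): 7 lies in (−2, ∞), so solve −7x − 2 = 7: x = (7 + 2)/(−7) = −9/7.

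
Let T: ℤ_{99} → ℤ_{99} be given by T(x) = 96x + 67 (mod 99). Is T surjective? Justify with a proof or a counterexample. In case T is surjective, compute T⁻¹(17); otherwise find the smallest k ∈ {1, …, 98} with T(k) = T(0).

Since gcd(96, 99) = 3, we have 96x ≡ 0 (mod 3) for all x, so T(x) ≡ 1 (mod 3).
But 0 ≢ 1 (mod 3), so 0 ∈ ℤ_{99} has no preimage. So T is not surjective.
Since T is not surjective, we find the least positive k with T(k) = T(0): this means 96k ≡ 0 (mod 99), i.e. 99 ∣ 96k. Since gcd(96, 99) = 3, dividing through by 3 this holds exactly when 33 ∣ 32k, and as gcd(32, 33) = 1, exactly when 33 ∣ k.
The smallest positive such k is 33.

33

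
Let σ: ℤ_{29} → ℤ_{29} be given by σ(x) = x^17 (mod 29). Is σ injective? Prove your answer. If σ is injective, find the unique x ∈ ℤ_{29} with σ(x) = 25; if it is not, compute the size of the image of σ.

Since 29 is prime, the nonzero elements of ℤ_{29} form a cyclic group of order 28.
As gcd(17, 28) = 1, raising to the 17th power is a bijection on this group: if u^17 ≡ v^17 then (uv^{−1})^17 = 1, and the only element of order dividing gcd(17, 28) = 1 is 1, so u = v.
With σ(0) = 0 this makes σ injective on all of ℤ_{29}, hence bijective (finite equal-size domain and codomain). In particular σ is injective.
Since σ is injective, we find the preimage of 25. The inverse of x ↦ x^17 on (ℤ_{29})^× is x ↦ x^5, because 17·5 = 85 = 3·28 + 1 ≡ 1 (mod 28) and x^{28} = 1 for x ≠ 0 (Fermat). So σ⁻¹(25) = 25^5 mod 29.
Repeated squaring mod 29: 25^1 ≡ 25, 25^2 ≡ 25² = 625 ≡ 16, 25^4 ≡ 16² = 256 ≡ 24. Since 5 = 4 + 1, 25^5 ≡ 24·25: 24·25 = 600 ≡ 20. So 25^5 ≡ 20 (mod 29).
Hence σ⁻¹(25) = 20.

20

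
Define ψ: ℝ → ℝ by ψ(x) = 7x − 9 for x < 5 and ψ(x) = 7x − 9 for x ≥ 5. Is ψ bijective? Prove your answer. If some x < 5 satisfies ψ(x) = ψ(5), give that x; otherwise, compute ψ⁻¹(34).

Both pieces are strictly increasing (slopes 7 and 7), so each is injective on its own interval.
The left piece maps (−∞, 5) onto (−∞, 26); the right piece maps [5, ∞) onto [26, ∞).
Since 26 = 26, the images partition ℝ: ψ is injective and surjective, hence bijective.
Because the two images are disjoint, no x < 5 has ψ(x) = ψ(5), so we compute ψ⁻¹(34): 34 lies in [26, ∞), so solve 7x − 9 = 34: x = (34 + 9)/7 = 43/7.

43/7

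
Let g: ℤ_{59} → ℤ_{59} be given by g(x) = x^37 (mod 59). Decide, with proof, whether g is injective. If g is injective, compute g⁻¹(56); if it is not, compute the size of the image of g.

30

Since 59 is prime, the nonzero elements of ℤ_{59} form a cyclic group of order 58.
As gcd(37, 58) = 1, raising to the 37th power is a bijection on this group: if a^37 ≡ b^37 then (ab^{−1})^37 = 1, and the only element of order dividing gcd(37, 58) = 1 is 1, so a = b.
With g(0) = 0 this makes g injective on all of ℤ_{59}, hence bijective (finite equal-size domain and codomain). In particular g is injective.
Since g is injective, we find the preimage of 56. The inverse of x ↦ x^37 on (ℤ_{59})^× is x ↦ x^11, because 37·11 = 407 = 7·58 + 1 ≡ 1 (mod 58) and x^{58} = 1 for x ≠ 0 (Fermat). So g⁻¹(56) = 56^11 mod 59.
Repeated squaring mod 59: 56^1 ≡ 56, 56^2 ≡ 56² = 3136 ≡ 9, 56^4 ≡ 9² = 81 ≡ 22, 56^8 ≡ 22² = 484 ≡ 12. Since 11 = 8 + 2 + 1, 56^11 ≡ 12·9·56: 12·9 = 108 ≡ 49, then 49·56 = 2744 ≡ 30. So 56^11 ≡ 30 (mod 59).
Hence g⁻¹(56) = 30.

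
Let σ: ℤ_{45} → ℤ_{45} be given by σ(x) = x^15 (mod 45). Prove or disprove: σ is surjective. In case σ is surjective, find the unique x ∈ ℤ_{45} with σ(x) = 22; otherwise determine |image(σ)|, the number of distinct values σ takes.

15

σ(0) = 0^15 = 0.
σ(15): Repeated squaring mod 45: 15^1 ≡ 15, 15^2 ≡ 15² = 225 ≡ 0, 15^4 ≡ 0² = 0, 15^8 ≡ 0² = 0. Since 15 = 8 + 4 + 2 + 1, 15^15 ≡ 0·0·0·15: 0·0 = 0, then 0·0 = 0, then 0·15 = 0. So 15^15 ≡ 0 (mod 45).
So σ(0) = σ(15) = 0 while 0 ≠ 15, therefore σ is not injective.
A non-injective map from the 45-element set ℤ_{45} to itself takes at most 44 distinct values, so it cannot be surjective. Therefore σ is not surjective.
Since σ is not surjective, we determine |image(σ)|. Computing x^15 mod 45 for each x (by repeated squaring, reducing mod 45 at every step), the values σ(0), σ(1), …, σ(44) are: 0, 1, 8, 27, 19, 35, 36, 28, 17, 9, 10, 26, 18, 37, 44, 0, 1, 8, 27, 19, 35, 36, 28, 17, 9, 10, 26, 18, 37, 44, 0, 1, 8, 27, 19, 35, 36, 28, 17, 9, 10, 26, 18, 37, 44.
The distinct values are {0, 1, 8, 9, 10, 17, 18, 19, 26, 27, 28, 35, 36, 37, 44}; there are 15 of them.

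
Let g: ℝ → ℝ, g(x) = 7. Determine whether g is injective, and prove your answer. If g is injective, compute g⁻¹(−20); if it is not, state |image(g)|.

Recall that injectivity means: for all s, t in the domain, g(s) = g(t) implies s = t.
g(0) = 7 = g(1) with 0 ≠ 1, so g is not injective.
Since g is not injective, we state |image(g)|: the image of g is {7}, which has 1 element.

1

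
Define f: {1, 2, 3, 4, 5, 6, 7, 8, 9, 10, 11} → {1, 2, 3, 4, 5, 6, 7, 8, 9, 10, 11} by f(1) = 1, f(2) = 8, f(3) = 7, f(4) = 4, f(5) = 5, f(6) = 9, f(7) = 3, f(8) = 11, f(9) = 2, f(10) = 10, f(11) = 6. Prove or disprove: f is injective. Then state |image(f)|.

11

The values f(1), …, f(11) are 1, 8, 7, 4, 5, 9, 3, 11, 2, 10, 6 — all distinct.
So f(a) = f(b) only when a = b, and f is injective.
The image of f is {1, 2, 3, 4, 5, 6, 7, 8, 9, 10, 11}, which has 11 elements.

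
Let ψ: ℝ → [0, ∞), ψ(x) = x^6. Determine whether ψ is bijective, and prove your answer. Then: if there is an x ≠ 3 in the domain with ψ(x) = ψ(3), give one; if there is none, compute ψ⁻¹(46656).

ψ(3) = 729 = (−3)^6 = ψ(−3) (since 6 is even), with 3 ≠ −3. So ψ is not injective, hence not bijective.
For the follow-up, such an x exists: taking x = −3 ∈ ℝ gives ψ(−3) = 729 = ψ(3) with −3 ≠ 3.

-3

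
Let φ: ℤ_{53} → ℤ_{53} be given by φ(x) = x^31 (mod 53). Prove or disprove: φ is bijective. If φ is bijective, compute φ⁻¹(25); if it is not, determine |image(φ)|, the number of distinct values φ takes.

40

Since 53 is prime, the nonzero elements of ℤ_{53} form a cyclic group of order 52.
As gcd(31, 52) = 1, raising to the 31st power is a bijection on this group: if a^31 ≡ b^31 then (ab^{−1})^31 = 1, and the only element of order dividing gcd(31, 52) = 1 is 1, so a = b.
With φ(0) = 0 this makes φ injective on all of ℤ_{53}, hence bijective (finite equal-size domain and codomain). In particular φ is bijective.
Since φ is bijective, we find the preimage of 25. The inverse of x ↦ x^31 on (ℤ_{53})^× is x ↦ x^47, because 31·47 = 1457 = 28·52 + 1 ≡ 1 (mod 52) and x^{52} = 1 for x ≠ 0 (Fermat). So φ⁻¹(25) = 25^47 mod 53.
Repeated squaring mod 53: 25^1 ≡ 25, 25^2 ≡ 25² = 625 ≡ 42, 25^4 ≡ 42² = 1764 ≡ 15, 25^8 ≡ 15² = 225 ≡ 13, 25^16 ≡ 13² = 169 ≡ 10, 25^32 ≡ 10² = 100 ≡ 47. Since 47 = 32 + 8 + 4 + 2 + 1, 25^47 ≡ 47·13·15·42·25: 47·13 = 611 ≡ 28, then 28·15 = 420 ≡ 49, then 49·42 = 2058 ≡ 44, then 44·25 = 1100 ≡ 40. So 25^47 ≡ 40 (mod 53).
Hence φ⁻¹(25) = 40.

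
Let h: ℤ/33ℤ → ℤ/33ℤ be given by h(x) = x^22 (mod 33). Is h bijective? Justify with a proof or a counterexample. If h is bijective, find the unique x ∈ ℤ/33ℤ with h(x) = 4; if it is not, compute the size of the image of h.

12

h(4): Repeated squaring mod 33: 4^1 ≡ 4, 4^2 ≡ 4² = 16, 4^4 ≡ 16² = 256 ≡ 25, 4^8 ≡ 25² = 625 ≡ 31, 4^16 ≡ 31² = 961 ≡ 4. Since 22 = 16 + 4 + 2, 4^22 ≡ 4·25·16: 4·25 = 100 ≡ 1, then 1·16 = 16. So 4^22 ≡ 16 (mod 33).
h(7): Repeated squaring mod 33: 7^1 ≡ 7, 7^2 ≡ 7² = 49 ≡ 16, 7^4 ≡ 16² = 256 ≡ 25, 7^8 ≡ 25² = 625 ≡ 31, 7^16 ≡ 31² = 961 ≡ 4. Since 22 = 16 + 4 + 2, 7^22 ≡ 4·25·16: 4·25 = 100 ≡ 1, then 1·16 = 16. So 7^22 ≡ 16 (mod 33).
So h(4) = h(7) = 16 while 4 ≠ 7, thus h is not injective, hence not bijective.
Since h is not bijective, we determine |image(h)|. Computing x^22 mod 33 for each x (by repeated squaring, reducing mod 33 at every step), the values h(0), h(1), …, h(32) are: 0, 1, 4, 9, 16, 25, 3, 16, 31, 15, 1, 22, 12, 4, 31, 27, 25, 25, 27, 31, 4, 12, 22, 1, 15, 31, 16, 3, 25, 16, 9, 4, 1.
The distinct values are {0, 1, 3, 4, 9, 12, 15, 16, 22, 25, 27, 31}; there are 12 of them.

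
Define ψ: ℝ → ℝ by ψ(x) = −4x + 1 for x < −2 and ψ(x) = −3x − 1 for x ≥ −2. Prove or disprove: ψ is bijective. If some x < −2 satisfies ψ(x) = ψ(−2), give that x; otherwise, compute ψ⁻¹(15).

-7/2

Both pieces are strictly decreasing (slopes −4 and −3), so each is injective on its own interval.
The left piece maps (−∞, −2) onto (9, ∞); the right piece maps [−2, ∞) onto (−∞, 5].
The images leave a gap (9 has no preimage), so ψ is not surjective, hence not bijective.
Because the two images are disjoint, no x < −2 has ψ(x) = ψ(−2), so we compute ψ⁻¹(15): 15 lies in (9, ∞), so solve −4x + 1 = 15: x = (15 − 1)/(−4) = −7/2.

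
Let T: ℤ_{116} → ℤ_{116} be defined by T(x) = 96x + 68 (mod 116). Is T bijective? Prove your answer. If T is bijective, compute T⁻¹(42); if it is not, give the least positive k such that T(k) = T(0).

29

By definition, T is injective when T(x_1) = T(x_2) forces x_1 = x_2.
We have gcd(96, 116) = 4 > 1. Taking x_1 = 0 and x_2 = 29: T(0) = 68 and T(29) = 96·29 + 68 = 2852 ≡ 68 (mod 116).
So T(0) = T(29) while 0 ≠ 29, therefore T is not injective, hence not bijective.
Since T is not bijective, we find the least positive k with T(k) = T(0): this means 96k ≡ 0 (mod 116), i.e. 116 ∣ 96k. Since gcd(96, 116) = 4, dividing through by 4 this holds exactly when 29 ∣ 24k, and as gcd(24, 29) = 1, exactly when 29 ∣ k.
The smallest positive such k is 29.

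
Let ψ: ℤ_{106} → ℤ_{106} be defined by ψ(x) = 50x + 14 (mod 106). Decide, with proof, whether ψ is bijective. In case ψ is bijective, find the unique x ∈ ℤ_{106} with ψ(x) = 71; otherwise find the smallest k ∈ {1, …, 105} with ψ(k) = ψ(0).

53

Recall: ψ is injective if ψ(a) = ψ(b) implies a = b.
We have gcd(50, 106) = 2 > 1. Taking a = 0 and b = 53: ψ(0) = 14 and ψ(53) = 50·53 + 14 = 2664 ≡ 14 (mod 106).
So ψ(0) = ψ(53) while 0 ≠ 53, hence ψ is not injective, hence not bijective.
Since ψ is not bijective, we find the least positive k with ψ(k) = ψ(0): this means 50k ≡ 0 (mod 106), i.e. 106 ∣ 50k. Since gcd(50, 106) = 2, dividing through by 2 this holds exactly when 53 ∣ 25k, and as gcd(25, 53) = 1, exactly when 53 ∣ k.
The smallest positive such k is 53.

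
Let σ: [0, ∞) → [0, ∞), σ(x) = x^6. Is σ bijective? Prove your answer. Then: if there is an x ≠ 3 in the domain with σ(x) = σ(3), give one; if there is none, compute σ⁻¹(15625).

5

On [0, ∞), x ↦ x^6 is strictly increasing (injective) and for any y ∈ [0, ∞) the 6th root y^{1/6} lies in [0, ∞) (surjective). So σ is bijective.
Since x ↦ x^6 is strictly increasing on [0, ∞), it is injective there, so no x ≠ 3 in the domain has σ(x) = σ(3). We therefore compute σ⁻¹(15625) = 15625^{1/6} = 5 (indeed 5^6 = 15625).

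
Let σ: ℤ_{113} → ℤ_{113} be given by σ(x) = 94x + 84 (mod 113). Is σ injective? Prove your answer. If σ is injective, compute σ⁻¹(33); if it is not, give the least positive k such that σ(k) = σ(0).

By definition, injectivity means: for all a, b in the domain, σ(a) = σ(b) implies a = b.
Suppose σ(a) = σ(b) in ℤ_{113}. Then 94a + 84 ≡ 94b + 84 (mod 113), therefore 94(a − b) ≡ 0 (mod 113).
Since gcd(94, 113) = 1, 94 is invertible modulo 113, so a − b ≡ 0 (mod 113), i.e. a = b.
So σ is injective.
We now compute 94⁻¹ mod 113 explicitly. Euclid's algorithm: 113 = 1·94 + 19, 94 = 4·19 + 18, 19 = 1·18 + 1; back-substituting gives 1 = 107·94 − 89·113, so 94⁻¹ ≡ 107 (mod 113).
Since σ is injective, we find σ⁻¹(33): we need 94x ≡ 33 − 84 ≡ 62 (mod 113). Using 94⁻¹ = 107: x ≡ 107·62 = 6634 = 58·113 + 80, so x = 80.
Check: σ(80) = 94·80 + 84 = 7604 = 67·113 + 33 ≡ 33 (mod 113).

80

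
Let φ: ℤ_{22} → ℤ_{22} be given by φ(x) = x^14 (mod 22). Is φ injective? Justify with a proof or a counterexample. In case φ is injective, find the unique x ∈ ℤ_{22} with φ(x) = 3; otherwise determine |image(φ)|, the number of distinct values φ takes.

12

φ(10): Repeated squaring mod 22: 10^1 ≡ 10, 10^2 ≡ 10² = 100 ≡ 12, 10^4 ≡ 12² = 144 ≡ 12, 10^8 ≡ 12² = 144 ≡ 12. Since 14 = 8 + 4 + 2, 10^14 ≡ 12·12·12: 12·12 = 144 ≡ 12, then 12·12 = 144 ≡ 12. So 10^14 ≡ 12 (mod 22).
φ(12): Repeated squaring mod 22: 12^1 ≡ 12, 12^2 ≡ 12² = 144 ≡ 12, 12^4 ≡ 12² = 144 ≡ 12, 12^8 ≡ 12² = 144 ≡ 12. Since 14 = 8 + 4 + 2, 12^14 ≡ 12·12·12: 12·12 = 144 ≡ 12, then 12·12 = 144 ≡ 12. So 12^14 ≡ 12 (mod 22).
So φ(10) = φ(12) = 12 while 10 ≠ 12, therefore φ is not injective.
Since φ is not injective, we determine |image(φ)|. Computing x^14 mod 22 for each x (by repeated squaring, reducing mod 22 at every step), the values φ(0), φ(1), …, φ(21) are: 0, 1, 16, 15, 14, 9, 20, 3, 4, 5, 12, 11, 12, 5, 4, 3, 20, 9, 14, 15, 16, 1.
The distinct values are {0, 1, 3, 4, 5, 9, 11, 12, 14, 15, 16, 20}; there are 12 of them.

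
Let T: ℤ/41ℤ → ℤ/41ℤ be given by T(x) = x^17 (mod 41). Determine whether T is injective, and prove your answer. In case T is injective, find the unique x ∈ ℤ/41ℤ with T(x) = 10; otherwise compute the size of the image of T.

Since 41 is prime, the nonzero elements of ℤ/41ℤ form a cyclic group of order 40.
As gcd(17, 40) = 1, raising to the 17th power is a bijection on this group: if x_1^17 ≡ x_2^17 then (x_1x_2^{−1})^17 = 1, and the only element of order dividing gcd(17, 40) = 1 is 1, so x_1 = x_2.
With T(0) = 0 this makes T injective on all of ℤ/41ℤ, hence bijective (finite equal-size domain and codomain). In particular T is injective.
Since T is injective, we find the preimage of 10. The inverse of x ↦ x^17 on (ℤ/41ℤ)^× is x ↦ x^33, because 17·33 = 561 = 14·40 + 1 ≡ 1 (mod 40) and x^{40} = 1 for x ≠ 0 (Fermat). So T⁻¹(10) = 10^33 mod 41.
Repeated squaring mod 41: 10^1 ≡ 10, 10^2 ≡ 10² = 100 ≡ 18, 10^4 ≡ 18² = 324 ≡ 37, 10^8 ≡ 37² = 1369 ≡ 16, 10^16 ≡ 16² = 256 ≡ 10, 10^32 ≡ 10² = 100 ≡ 18. Since 33 = 32 + 1, 10^33 ≡ 18·10: 18·10 = 180 ≡ 16. So 10^33 ≡ 16 (mod 41).
Hence T⁻¹(10) = 16.

16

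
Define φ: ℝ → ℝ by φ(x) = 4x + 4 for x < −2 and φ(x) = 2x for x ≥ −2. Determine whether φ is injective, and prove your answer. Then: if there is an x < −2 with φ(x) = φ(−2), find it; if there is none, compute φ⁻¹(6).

3

Both pieces are strictly increasing (slopes 4 and 2), so each is injective on its own interval.
The left piece maps (−∞, −2) onto (−∞, −4); the right piece maps [−2, ∞) onto [−4, ∞).
These images are disjoint, so no value is attained by both pieces. So φ is injective.
Because the two images are disjoint, no x < −2 has φ(x) = φ(−2), so we compute φ⁻¹(6): 6 lies in [−4, ∞), so solve 2x = 6: x = (6 − 0)/2 = 3.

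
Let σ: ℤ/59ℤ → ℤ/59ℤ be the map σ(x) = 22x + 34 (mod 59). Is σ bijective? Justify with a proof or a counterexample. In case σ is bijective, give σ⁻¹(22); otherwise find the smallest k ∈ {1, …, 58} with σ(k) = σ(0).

37

If σ(u) = σ(v), then 22u ≡ 22v (mod 59). Because gcd(22, 59) = 1, we may cancel 22 to get u ≡ v (mod 59).
We now compute 22⁻¹ mod 59 explicitly. Euclid's algorithm: 59 = 2·22 + 15, 22 = 1·15 + 7, 15 = 2·7 + 1; back-substituting gives 1 = 51·22 − 19·59, so 22⁻¹ ≡ 51 (mod 59).
For any y ∈ ℤ/59ℤ, x = 51(y − 34) mod 59 satisfies σ(x) = 22·51(y − 34) + 34 ≡ y (since 22·51 ≡ 1 mod 59). So every y has a preimage.
So σ is bijective.
Since σ is bijective, we find σ⁻¹(22): we need 22x ≡ 22 − 34 ≡ 47 (mod 59). Using 22⁻¹ = 51: x ≡ 51·47 = 2397 = 40·59 + 37, so x = 37.
Check: σ(37) = 22·37 + 34 = 848 = 14·59 + 22 ≡ 22 (mod 59).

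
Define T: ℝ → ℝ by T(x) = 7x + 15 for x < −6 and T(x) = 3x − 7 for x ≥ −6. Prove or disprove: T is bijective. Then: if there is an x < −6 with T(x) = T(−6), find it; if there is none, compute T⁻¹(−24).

-17/3

Both pieces are strictly increasing (slopes 7 and 3), so each is injective on its own interval.
The left piece maps (−∞, −6) onto (−∞, −27); the right piece maps [−6, ∞) onto [−25, ∞).
The images leave a gap (−27 has no preimage), so T is not surjective, hence not bijective.
Because the two images are disjoint, no x < −6 has T(x) = T(−6), so we compute T⁻¹(−24): −24 lies in [−25, ∞), so solve 3x − 7 = −24: x = (−24 + 7)/3 = −17/3.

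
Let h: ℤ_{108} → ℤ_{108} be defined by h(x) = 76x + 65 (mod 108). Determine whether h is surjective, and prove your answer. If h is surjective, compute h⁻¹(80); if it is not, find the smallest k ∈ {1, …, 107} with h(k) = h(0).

27

Since gcd(76, 108) = 4, we have 76x ≡ 0 (mod 4) for all x, so h(x) ≡ 1 (mod 4).
But 0 ≢ 1 (mod 4), so 0 ∈ ℤ_{108} has no preimage. Therefore h is not surjective.
Since h is not surjective, we find the least positive k with h(k) = h(0): this means 76k ≡ 0 (mod 108), i.e. 108 ∣ 76k. Since gcd(76, 108) = 4, dividing through by 4 this holds exactly when 27 ∣ 19k, and as gcd(19, 27) = 1, exactly when 27 ∣ k.
The smallest positive such k is 27.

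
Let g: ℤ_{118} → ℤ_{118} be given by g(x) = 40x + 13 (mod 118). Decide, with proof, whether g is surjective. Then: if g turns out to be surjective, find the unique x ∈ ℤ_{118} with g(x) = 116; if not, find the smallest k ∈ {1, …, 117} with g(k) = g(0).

59

By definition, surjectivity means every element of the codomain has a preimage under g.
Since gcd(40, 118) = 2, we have 40x ≡ 0 (mod 2) for all x, so g(x) ≡ 1 (mod 2).
But 0 ≢ 1 (mod 2), so 0 ∈ ℤ_{118} has no preimage. Therefore g is not surjective.
Since g is not surjective, we find the least positive k with g(k) = g(0): this means 40k ≡ 0 (mod 118), i.e. 118 ∣ 40k. Since gcd(40, 118) = 2, dividing through by 2 this holds exactly when 59 ∣ 20k, and as gcd(20, 59) = 1, exactly when 59 ∣ k.
The smallest positive such k is 59.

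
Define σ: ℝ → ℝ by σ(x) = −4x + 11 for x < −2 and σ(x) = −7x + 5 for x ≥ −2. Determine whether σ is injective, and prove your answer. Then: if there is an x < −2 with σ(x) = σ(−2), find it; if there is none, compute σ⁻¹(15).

Both pieces are strictly decreasing (slopes −4 and −7), so each is injective on its own interval.
The left piece maps (−∞, −2) onto (19, ∞); the right piece maps [−2, ∞) onto (−∞, 19].
These images are disjoint, so no value is attained by both pieces. Hence σ is injective.
Because the two images are disjoint, no x < −2 has σ(x) = σ(−2), so we compute σ⁻¹(15): 15 lies in (−∞, 19], so solve −7x + 5 = 15: x = (15 − 5)/(−7) = −10/7.

-10/7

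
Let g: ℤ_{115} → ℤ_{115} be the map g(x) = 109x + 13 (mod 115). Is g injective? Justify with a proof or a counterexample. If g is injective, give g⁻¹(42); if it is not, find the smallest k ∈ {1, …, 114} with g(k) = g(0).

91

Suppose g(u) = g(v) in ℤ_{115}. Then 109u + 13 ≡ 109v + 13 (mod 115), so 109(u − v) ≡ 0 (mod 115).
Since gcd(109, 115) = 1, 109 is invertible modulo 115, thus u − v ≡ 0 (mod 115), i.e. u = v.
Thus g is injective.
We now compute 109⁻¹ mod 115 explicitly. Euclid's algorithm: 115 = 1·109 + 6, 109 = 18·6 + 1; back-substituting gives 1 = 19·109 − 18·115, so 109⁻¹ ≡ 19 (mod 115).
Since g is injective, we compute g⁻¹(42): solve 109x + 13 ≡ 42 (mod 115), i.e. 109x ≡ 29 (mod 115).
Multiplying by 109⁻¹ = 19 gives x ≡ 19·29 = 551 = 4·115 + 91 ≡ 91 (mod 115).
Check: g(91) = 109·91 + 13 = 9932 = 86·115 + 42 ≡ 42 (mod 115).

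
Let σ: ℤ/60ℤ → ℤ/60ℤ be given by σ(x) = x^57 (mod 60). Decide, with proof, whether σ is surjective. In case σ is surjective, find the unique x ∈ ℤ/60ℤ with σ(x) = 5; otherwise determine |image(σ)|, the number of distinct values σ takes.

45

σ(0) = 0^57 = 0.
σ(30): Repeated squaring mod 60: 30^1 ≡ 30, 30^2 ≡ 30² = 900 ≡ 0, 30^4 ≡ 0² = 0, 30^8 ≡ 0² = 0, 30^16 ≡ 0² = 0, 30^32 ≡ 0² = 0. Since 57 = 32 + 16 + 8 + 1, 30^57 ≡ 0·0·0·30: 0·0 = 0, then 0·0 = 0, then 0·30 = 0. So 30^57 ≡ 0 (mod 60).
So σ(0) = σ(30) = 0 while 0 ≠ 30, hence σ is not injective.
A non-injective map from the 60-element set ℤ/60ℤ to itself takes at most 59 distinct values, so it cannot be surjective. Therefore σ is not surjective.
Since σ is not surjective, we determine |image(σ)|. Computing x^57 mod 60 for each x (by repeated squaring, reducing mod 60 at every step), the values σ(0), σ(1), …, σ(59) are: 0, 1, 32, 3, 4, 5, 36, 7, 8, 9, 40, 11, 12, 13, 44, 15, 16, 17, 48, 19, 20, 21, 52, 23, 24, 25, 56, 27, 28, 29, 0, 31, 32, 33, 4, 35, 36, 37, 8, 39, 40, 41, 12, 43, 44, 45, 16, 47, 48, 49, 20, 51, 52, 53, 24, 55, 56, 57, 28, 59.
The distinct values are {0, 1, 3, 4, 5, 7, 8, 9, 11, 12, 13, 15, 16, 17, 19, 20, 21, 23, 24, 25, 27, 28, 29, 31, 32, 33, 35, 36, 37, 39, 40, 41, 43, 44, 45, 47, 48, 49, 51, 52, 53, 55, 56, 57, 59}; there are 45 of them.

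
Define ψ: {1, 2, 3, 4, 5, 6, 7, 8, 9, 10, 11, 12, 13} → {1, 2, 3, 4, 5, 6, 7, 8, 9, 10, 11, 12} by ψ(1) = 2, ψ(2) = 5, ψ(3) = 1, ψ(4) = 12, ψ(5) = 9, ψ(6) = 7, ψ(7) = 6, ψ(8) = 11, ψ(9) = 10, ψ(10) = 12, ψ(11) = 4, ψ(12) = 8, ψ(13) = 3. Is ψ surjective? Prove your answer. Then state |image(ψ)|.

Every element of the codomain has a preimage: 1 = ψ(3), 2 = ψ(1), 3 = ψ(13), 4 = ψ(11), 5 = ψ(2), 6 = ψ(7), 7 = ψ(6), 8 = ψ(12), 9 = ψ(5), 10 = ψ(9), 11 = ψ(8), 12 = ψ(4).
So ψ is surjective.
The image of ψ is {1, 2, 3, 4, 5, 6, 7, 8, 9, 10, 11, 12}, which has 12 elements.

12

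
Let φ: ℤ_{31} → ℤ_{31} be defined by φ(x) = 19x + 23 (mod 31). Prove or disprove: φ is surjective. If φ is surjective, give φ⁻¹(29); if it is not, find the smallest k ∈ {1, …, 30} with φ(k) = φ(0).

15

Since gcd(19, 31) = 1, 19 is invertible modulo 31. Euclid's algorithm: 31 = 1·19 + 12, 19 = 1·12 + 7, 12 = 1·7 + 5, 7 = 1·5 + 2, 5 = 2·2 + 1; back-substituting gives 1 = 18·19 − 11·31, so 19⁻¹ ≡ 18 (mod 31).
Then y ↦ 18(y − 23) is a two-sided inverse to φ, so every y ∈ ℤ_{31} has a preimage.
Hence φ is surjective.
Since φ is surjective, we find φ⁻¹(29): we need 19x ≡ 29 − 23 ≡ 6 (mod 31). Using 19⁻¹ = 18: x ≡ 18·6 = 108 = 3·31 + 15, so x = 15.
Check: φ(15) = 19·15 + 23 = 308 = 9·31 + 29 ≡ 29 (mod 31).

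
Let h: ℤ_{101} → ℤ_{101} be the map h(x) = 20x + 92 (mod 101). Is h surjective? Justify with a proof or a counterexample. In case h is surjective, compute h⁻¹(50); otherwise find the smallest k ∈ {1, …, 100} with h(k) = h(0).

Recall that h is surjective if every y in the codomain equals h(x) for some x in the domain.
Since gcd(20, 101) = 1, 20 is invertible modulo 101. Euclid's algorithm: 101 = 5·20 + 1; back-substituting gives 1 = 96·20 − 19·101, so 20⁻¹ ≡ 96 (mod 101).
Then y ↦ 96(y − 92) is a two-sided inverse to h, so every y ∈ ℤ_{101} has a preimage.
So h is surjective.
Since h is surjective, we find h⁻¹(50): we need 20x ≡ 50 − 92 ≡ 59 (mod 101). Using 20⁻¹ = 96: x ≡ 96·59 = 5664 = 56·101 + 8, so x = 8.
Check: h(8) = 20·8 + 92 = 252 = 2·101 + 50 ≡ 50 (mod 101).

8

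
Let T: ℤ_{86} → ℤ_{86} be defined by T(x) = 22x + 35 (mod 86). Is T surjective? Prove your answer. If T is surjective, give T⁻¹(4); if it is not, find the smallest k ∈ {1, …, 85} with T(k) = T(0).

43

Recall that T is surjective if every y in the codomain equals T(x) for some x in the domain.
Since gcd(22, 86) = 2, we have 22x ≡ 0 (mod 2) for all x, so T(x) ≡ 1 (mod 2).
But 0 ≢ 1 (mod 2), so 0 ∈ ℤ_{86} has no preimage. Hence T is not surjective.
Since T is not surjective, we find the least positive k with T(k) = T(0): this means 22k ≡ 0 (mod 86), i.e. 86 ∣ 22k. Since gcd(22, 86) = 2, dividing through by 2 this holds exactly when 43 ∣ 11k, and as gcd(11, 43) = 1, exactly when 43 ∣ k.
The smallest positive such k is 43.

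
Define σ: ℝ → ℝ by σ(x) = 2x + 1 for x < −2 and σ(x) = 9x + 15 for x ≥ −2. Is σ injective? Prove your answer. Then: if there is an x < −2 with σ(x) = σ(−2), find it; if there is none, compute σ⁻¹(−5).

Both pieces are strictly increasing (slopes 2 and 9), so each is injective on its own interval.
The left piece maps (−∞, −2) onto (−∞, −3); the right piece maps [−2, ∞) onto [−3, ∞).
These images are disjoint, so no value is attained by both pieces. Therefore σ is injective.
Because the two images are disjoint, no x < −2 has σ(x) = σ(−2), so we compute σ⁻¹(−5): −5 lies in (−∞, −3), so solve 2x + 1 = −5: x = (−5 − 1)/2 = −3.

-3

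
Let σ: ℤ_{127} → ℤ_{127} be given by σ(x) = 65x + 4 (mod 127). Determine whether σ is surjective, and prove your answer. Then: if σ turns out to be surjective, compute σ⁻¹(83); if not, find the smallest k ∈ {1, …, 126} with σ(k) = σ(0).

Since gcd(65, 127) = 1, 65 is invertible modulo 127. Euclid's algorithm: 127 = 1·65 + 62, 65 = 1·62 + 3, 62 = 20·3 + 2, 3 = 1·2 + 1; back-substituting gives 1 = 43·65 − 22·127, so 65⁻¹ ≡ 43 (mod 127).
Then y ↦ 43(y − 4) is a two-sided inverse to σ, so every y ∈ ℤ_{127} has a preimage.
Therefore σ is surjective.
Since σ is surjective, we compute σ⁻¹(83): solve 65x + 4 ≡ 83 (mod 127), i.e. 65x ≡ 79 (mod 127).
Multiplying by 65⁻¹ = 43 gives x ≡ 43·79 = 3397 = 26·127 + 95 ≡ 95 (mod 127).
Check: σ(95) = 65·95 + 4 = 6179 = 48·127 + 83 ≡ 83 (mod 127).

95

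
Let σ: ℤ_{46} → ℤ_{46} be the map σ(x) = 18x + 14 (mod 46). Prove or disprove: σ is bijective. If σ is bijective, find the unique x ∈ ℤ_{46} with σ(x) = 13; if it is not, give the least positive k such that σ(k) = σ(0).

23

We have gcd(18, 46) = 2 > 1. Taking u = 0 and v = 23: σ(0) = 14 and σ(23) = 18·23 + 14 = 428 ≡ 14 (mod 46).
So σ(0) = σ(23) while 0 ≠ 23, so σ is not injective, hence not bijective.
Since σ is not bijective, we find the least positive k with σ(k) = σ(0): this means 18k ≡ 0 (mod 46), i.e. 46 ∣ 18k. Since gcd(18, 46) = 2, dividing through by 2 this holds exactly when 23 ∣ 9k, and as gcd(9, 23) = 1, exactly when 23 ∣ k.
The smallest positive such k is 23.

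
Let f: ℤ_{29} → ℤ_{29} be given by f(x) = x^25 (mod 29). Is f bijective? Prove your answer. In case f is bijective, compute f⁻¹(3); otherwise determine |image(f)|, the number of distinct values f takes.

Since 29 is prime, the nonzero elements of ℤ_{29} form a cyclic group of order 28.
As gcd(25, 28) = 1, raising to the 25th power is a bijection on this group: if u^25 ≡ v^25 then (uv^{−1})^25 = 1, and the only element of order dividing gcd(25, 28) = 1 is 1, so u = v.
With f(0) = 0 this makes f injective on all of ℤ_{29}, hence bijective (finite equal-size domain and codomain). In particular f is bijective.
Since f is bijective, we find the preimage of 3. The inverse of x ↦ x^25 on (ℤ_{29})^× is x ↦ x^9, because 25·9 = 225 = 8·28 + 1 ≡ 1 (mod 28) and x^{28} = 1 for x ≠ 0 (Fermat). So f⁻¹(3) = 3^9 mod 29.
Repeated squaring mod 29: 3^1 ≡ 3, 3^2 ≡ 3² = 9, 3^4 ≡ 9² = 81 ≡ 23, 3^8 ≡ 23² = 529 ≡ 7. Since 9 = 8 + 1, 3^9 ≡ 7·3: 7·3 = 21. So 3^9 ≡ 21 (mod 29).
Hence f⁻¹(3) = 21.

21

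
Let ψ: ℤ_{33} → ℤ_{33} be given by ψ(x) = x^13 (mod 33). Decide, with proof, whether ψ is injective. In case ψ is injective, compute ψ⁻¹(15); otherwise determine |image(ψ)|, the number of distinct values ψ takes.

Computing x^13 mod 33 for each x (by repeated squaring, reducing mod 33 at every step), the values ψ(0), ψ(1), …, ψ(32) are: 0, 1, 8, 27, 31, 26, 18, 13, 17, 3, 10, 11, 12, 19, 5, 9, 4, 29, 24, 28, 14, 21, 22, 23, 30, 16, 20, 15, 7, 2, 6, 25, 32.
Every element of ℤ_{33} appears exactly once in this list, so ψ is a bijection, and in particular injective.
Since ψ is injective, we read off the preimage of 15 from the same table: ψ(27) = 15, so ψ⁻¹(15) = 27.

27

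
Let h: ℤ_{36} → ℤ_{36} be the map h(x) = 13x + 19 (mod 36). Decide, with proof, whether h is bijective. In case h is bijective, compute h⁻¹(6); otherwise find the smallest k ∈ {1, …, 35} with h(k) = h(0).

35

Suppose h(s) = h(t) in ℤ_{36}. Then 13s + 19 ≡ 13t + 19 (mod 36), so 13(s − t) ≡ 0 (mod 36).
Since gcd(13, 36) = 1, 13 is invertible modulo 36, hence s − t ≡ 0 (mod 36), i.e. s = t.
We now compute 13⁻¹ mod 36 explicitly. Euclid's algorithm: 36 = 2·13 + 10, 13 = 1·10 + 3, 10 = 3·3 + 1; back-substituting gives 1 = 25·13 − 9·36, so 13⁻¹ ≡ 25 (mod 36).
Then y ↦ 25(y − 19) is a two-sided inverse to h, so every y ∈ ℤ_{36} has a preimage.
Thus h is bijective.
Since h is bijective, we find h⁻¹(6): we need 13x ≡ 6 − 19 ≡ 23 (mod 36). Using 13⁻¹ = 25: x ≡ 25·23 = 575 = 15·36 + 35, so x = 35.
Check: h(35) = 13·35 + 19 = 474 = 13·36 + 6 ≡ 6 (mod 36).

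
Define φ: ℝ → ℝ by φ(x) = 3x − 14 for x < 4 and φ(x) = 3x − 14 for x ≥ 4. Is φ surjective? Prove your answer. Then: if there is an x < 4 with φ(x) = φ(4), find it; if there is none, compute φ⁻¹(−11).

1

Both pieces are strictly increasing (slopes 3 and 3), so each is injective on its own interval.
The left piece maps (−∞, 4) onto (−∞, −2); the right piece maps [4, ∞) onto [−2, ∞).
These images together cover ℝ, so φ is surjective.
Because the two images are disjoint, no x < 4 has φ(x) = φ(4), so we compute φ⁻¹(−11): −11 lies in (−∞, −2), so solve 3x − 14 = −11: x = (−11 + 14)/3 = 1.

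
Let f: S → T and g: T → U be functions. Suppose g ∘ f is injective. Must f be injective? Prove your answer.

injective

Suppose f(u) = f(v). Applying g: (g ∘ f)(u) = (g ∘ f)(v). Since g ∘ f is injective, u = v. Thus f is injective.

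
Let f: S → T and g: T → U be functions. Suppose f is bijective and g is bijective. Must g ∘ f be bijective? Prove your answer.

bijective

Injectivity: if g(f(a)) = g(f(b)) then f(a) = f(b) (g injective) so a = b (f injective).
Surjectivity: for c ∈ U pick b with g(b) = c, then a with f(a) = b; then (g ∘ f)(a) = c.
So g ∘ f is bijective.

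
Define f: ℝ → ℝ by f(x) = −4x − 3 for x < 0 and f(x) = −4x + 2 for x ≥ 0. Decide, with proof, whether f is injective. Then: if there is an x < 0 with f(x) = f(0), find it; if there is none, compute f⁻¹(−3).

Both pieces are strictly decreasing (slopes −4 and −4), so each is injective on its own interval.
The left piece maps (−∞, 0) onto (−3, ∞); the right piece maps [0, ∞) onto (−∞, 2].
These images overlap. In particular f(0) = 2 (right piece), and solving −4x − 3 = 2 on the left piece gives x = −5/4 < 0.
So f(−5/4) = f(0) with −5/4 ≠ 0, and f is not injective. This x = −5/4 is the requested value below 0.

-5/4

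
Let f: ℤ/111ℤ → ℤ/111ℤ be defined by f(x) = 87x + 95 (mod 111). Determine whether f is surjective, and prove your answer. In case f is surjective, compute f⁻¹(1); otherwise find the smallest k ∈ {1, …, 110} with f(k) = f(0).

37

By definition, f is surjective if every y in the codomain equals f(x) for some x in the domain.
Since gcd(87, 111) = 3, we have 87x ≡ 0 (mod 3) for all x, so f(x) ≡ 2 (mod 3).
But 0 ≢ 2 (mod 3), so 0 ∈ ℤ/111ℤ has no preimage. Hence f is not surjective.
Since f is not surjective, we find the least positive k with f(k) = f(0): this means 87k ≡ 0 (mod 111), i.e. 111 ∣ 87k. Since gcd(87, 111) = 3, dividing through by 3 this holds exactly when 37 ∣ 29k, and as gcd(29, 37) = 1, exactly when 37 ∣ k.
The smallest positive such k is 37.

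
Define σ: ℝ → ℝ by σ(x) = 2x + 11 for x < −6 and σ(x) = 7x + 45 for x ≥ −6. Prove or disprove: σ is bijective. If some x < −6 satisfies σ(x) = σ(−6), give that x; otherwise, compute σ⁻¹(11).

Both pieces are strictly increasing (slopes 2 and 7), so each is injective on its own interval.
The left piece maps (−∞, −6) onto (−∞, −1); the right piece maps [−6, ∞) onto [3, ∞).
The images leave a gap (−1 has no preimage), so σ is not surjective, hence not bijective.
Because the two images are disjoint, no x < −6 has σ(x) = σ(−6), so we compute σ⁻¹(11): 11 lies in [3, ∞), so solve 7x + 45 = 11: x = (11 − 45)/7 = −34/7.

-34/7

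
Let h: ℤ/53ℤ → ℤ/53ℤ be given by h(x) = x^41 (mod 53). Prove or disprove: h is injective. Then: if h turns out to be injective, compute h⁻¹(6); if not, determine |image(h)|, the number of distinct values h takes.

Since 53 is prime, the nonzero elements of ℤ/53ℤ form a cyclic group of order 52.
As gcd(41, 52) = 1, raising to the 41st power is a bijection on this group: if a^41 ≡ b^41 then (ab^{−1})^41 = 1, and the only element of order dividing gcd(41, 52) = 1 is 1, so a = b.
With h(0) = 0 this makes h injective on all of ℤ/53ℤ, hence bijective (finite equal-size domain and codomain). In particular h is injective.
Since h is injective, we find the preimage of 6. The inverse of x ↦ x^41 on (ℤ/53ℤ)^× is x ↦ x^33, because 41·33 = 1353 = 26·52 + 1 ≡ 1 (mod 52) and x^{52} = 1 for x ≠ 0 (Fermat). So h⁻¹(6) = 6^33 mod 53.
Repeated squaring mod 53: 6^1 ≡ 6, 6^2 ≡ 6² = 36, 6^4 ≡ 36² = 1296 ≡ 24, 6^8 ≡ 24² = 576 ≡ 46, 6^16 ≡ 46² = 2116 ≡ 49, 6^32 ≡ 49² = 2401 ≡ 16. Since 33 = 32 + 1, 6^33 ≡ 16·6: 16·6 = 96 ≡ 43. So 6^33 ≡ 43 (mod 53).
Hence h⁻¹(6) = 43.

43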